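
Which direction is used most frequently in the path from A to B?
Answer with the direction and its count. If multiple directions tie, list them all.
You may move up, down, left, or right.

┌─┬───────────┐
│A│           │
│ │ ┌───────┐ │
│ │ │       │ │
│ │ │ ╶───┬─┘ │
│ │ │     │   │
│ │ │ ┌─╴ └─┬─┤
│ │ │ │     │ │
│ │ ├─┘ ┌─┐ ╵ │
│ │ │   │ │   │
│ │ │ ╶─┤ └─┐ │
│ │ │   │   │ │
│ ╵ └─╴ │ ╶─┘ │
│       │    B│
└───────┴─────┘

Directions: down, down, down, down, down, down, right, right, right, up, left, up, right, up, right, right, down, right, down, down
Counts: {'down': 9, 'right': 7, 'up': 3, 'left': 1}
Most common: down (9 times)

Solution:

┌─┬───────────┐
│A│           │
│ │ ┌───────┐ │
│↓│ │       │ │
│ │ │ ╶───┬─┘ │
│↓│ │     │   │
│ │ │ ┌─╴ └─┬─┤
│↓│ │ │↱ → ↓│ │
│ │ ├─┘ ┌─┐ ╵ │
│↓│ │↱ ↑│ │↳ ↓│
│ │ │ ╶─┤ └─┐ │
│↓│ │↑ ↰│   │↓│
│ ╵ └─╴ │ ╶─┘ │
│↳ → → ↑│    B│
└───────┴─────┘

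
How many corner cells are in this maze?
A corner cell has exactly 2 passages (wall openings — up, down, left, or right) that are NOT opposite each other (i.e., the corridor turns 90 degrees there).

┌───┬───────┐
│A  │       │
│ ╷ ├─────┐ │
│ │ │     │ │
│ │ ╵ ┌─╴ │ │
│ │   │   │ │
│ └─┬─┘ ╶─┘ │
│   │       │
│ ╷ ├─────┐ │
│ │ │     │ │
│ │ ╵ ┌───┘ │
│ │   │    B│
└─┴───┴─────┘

Counting corner cells (2 non-opposite passages):
Total corners: 14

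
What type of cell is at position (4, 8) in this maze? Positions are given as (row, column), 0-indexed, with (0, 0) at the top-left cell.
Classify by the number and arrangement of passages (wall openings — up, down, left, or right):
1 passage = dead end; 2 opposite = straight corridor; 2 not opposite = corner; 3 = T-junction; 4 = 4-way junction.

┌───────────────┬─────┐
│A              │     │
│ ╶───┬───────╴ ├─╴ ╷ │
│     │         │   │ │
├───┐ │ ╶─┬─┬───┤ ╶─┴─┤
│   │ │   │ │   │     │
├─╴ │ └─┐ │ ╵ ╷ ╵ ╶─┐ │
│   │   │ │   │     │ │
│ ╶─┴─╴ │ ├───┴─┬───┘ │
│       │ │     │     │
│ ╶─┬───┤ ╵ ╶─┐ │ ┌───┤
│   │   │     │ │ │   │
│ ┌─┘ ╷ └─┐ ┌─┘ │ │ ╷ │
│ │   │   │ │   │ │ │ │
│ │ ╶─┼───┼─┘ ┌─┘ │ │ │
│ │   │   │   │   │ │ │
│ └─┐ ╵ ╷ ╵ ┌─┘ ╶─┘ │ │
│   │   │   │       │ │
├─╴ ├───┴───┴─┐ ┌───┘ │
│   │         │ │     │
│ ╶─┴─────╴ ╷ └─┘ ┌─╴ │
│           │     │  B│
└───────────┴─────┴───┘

Checking cell at (4, 8):
Number of passages: 2
Cell type: corner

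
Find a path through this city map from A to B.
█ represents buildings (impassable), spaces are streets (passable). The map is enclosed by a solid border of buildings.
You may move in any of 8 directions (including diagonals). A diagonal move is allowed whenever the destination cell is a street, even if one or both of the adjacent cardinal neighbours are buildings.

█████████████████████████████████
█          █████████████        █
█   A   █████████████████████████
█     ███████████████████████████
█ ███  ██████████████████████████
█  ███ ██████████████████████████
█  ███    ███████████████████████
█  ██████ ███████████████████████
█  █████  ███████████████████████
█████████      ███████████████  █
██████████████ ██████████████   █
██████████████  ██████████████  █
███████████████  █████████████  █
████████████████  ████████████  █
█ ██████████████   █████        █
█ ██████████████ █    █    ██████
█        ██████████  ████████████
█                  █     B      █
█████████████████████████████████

Finding the shortest path from A to B:
Movement: 8-directional
Path length: 23 steps
Directions: down → down-right → down-right → down-right → right → down-right → down → down-right → right → right → right → down-right → down-right → down-right → down-right → down-right → down-right → down-right → down-right → right → right → right → right

Solution:

█████████████████████████████████
█          █████████████        █
█   A   █████████████████████████
█   ↘ ███████████████████████████
█ ███↘ ██████████████████████████
█  ███↘██████████████████████████
█  ███ →↘ ███████████████████████
█  ██████↓███████████████████████
█  █████ ↘███████████████████████
█████████ →→→↘ ███████████████  █
██████████████↘██████████████   █
██████████████ ↘██████████████  █
███████████████ ↘█████████████  █
████████████████ ↘████████████  █
█ ██████████████  ↘█████        █
█ ██████████████ █ ↘  █    ██████
█        ██████████ ↘████████████
█                  █ →→→→B      █
█████████████████████████████████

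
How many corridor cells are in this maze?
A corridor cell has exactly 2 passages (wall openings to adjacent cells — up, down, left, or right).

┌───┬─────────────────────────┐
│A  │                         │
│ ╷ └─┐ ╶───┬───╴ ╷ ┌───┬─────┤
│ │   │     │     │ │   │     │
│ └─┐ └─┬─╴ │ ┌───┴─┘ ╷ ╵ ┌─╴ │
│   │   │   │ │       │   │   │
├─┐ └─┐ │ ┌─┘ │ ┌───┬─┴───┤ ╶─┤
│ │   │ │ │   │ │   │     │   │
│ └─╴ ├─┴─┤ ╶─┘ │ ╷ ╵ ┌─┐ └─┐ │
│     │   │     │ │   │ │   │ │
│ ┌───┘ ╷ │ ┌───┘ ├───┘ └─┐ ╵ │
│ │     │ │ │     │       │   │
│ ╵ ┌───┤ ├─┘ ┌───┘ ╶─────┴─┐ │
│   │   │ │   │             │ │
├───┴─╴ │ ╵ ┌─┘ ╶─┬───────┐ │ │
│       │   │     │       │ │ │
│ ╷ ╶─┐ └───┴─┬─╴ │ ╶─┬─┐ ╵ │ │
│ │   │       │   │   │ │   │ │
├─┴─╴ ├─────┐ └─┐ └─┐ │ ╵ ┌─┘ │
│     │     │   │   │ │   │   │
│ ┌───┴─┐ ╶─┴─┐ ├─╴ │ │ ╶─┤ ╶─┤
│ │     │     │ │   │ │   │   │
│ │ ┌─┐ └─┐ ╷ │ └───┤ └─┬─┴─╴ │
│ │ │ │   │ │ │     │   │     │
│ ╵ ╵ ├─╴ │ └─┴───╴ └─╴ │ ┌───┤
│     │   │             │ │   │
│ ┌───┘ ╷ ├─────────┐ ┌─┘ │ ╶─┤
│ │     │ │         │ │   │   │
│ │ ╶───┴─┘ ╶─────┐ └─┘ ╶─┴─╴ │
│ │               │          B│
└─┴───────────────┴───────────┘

Counting cells with exactly 2 passages:
Total corridor cells: 177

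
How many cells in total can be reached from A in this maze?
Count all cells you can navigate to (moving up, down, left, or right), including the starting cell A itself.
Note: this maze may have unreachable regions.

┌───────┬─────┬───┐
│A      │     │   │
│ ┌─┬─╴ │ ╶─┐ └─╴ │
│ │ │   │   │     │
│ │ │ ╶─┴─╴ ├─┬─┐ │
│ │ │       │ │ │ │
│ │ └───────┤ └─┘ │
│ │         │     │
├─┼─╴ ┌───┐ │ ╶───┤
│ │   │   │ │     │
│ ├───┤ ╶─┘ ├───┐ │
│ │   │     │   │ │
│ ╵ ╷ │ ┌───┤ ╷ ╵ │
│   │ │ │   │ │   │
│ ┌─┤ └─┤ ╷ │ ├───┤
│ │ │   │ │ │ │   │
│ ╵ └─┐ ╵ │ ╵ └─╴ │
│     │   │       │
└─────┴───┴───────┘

Using BFS/flood-fill to find all reachable cells from A:
Maze size: 9 × 9 = 81 total cells
17 cell(s) are walled off and cannot be reached from A.
Reachable cells: 64

Reachable region (· marks reachable cells):

┌───────┬─────┬───┐
│A · · ·│· · ·│· ·│
│ ┌─┬─╴ │ ╶─┐ └─╴ │
│·│ │· ·│· ·│· · ·│
│ │ │ ╶─┴─╴ ├─┬─┐ │
│·│ │· · · ·│·│ │·│
│ │ └───────┤ └─┘ │
│·│         │· · ·│
├─┼─╴ ┌───┐ │ ╶───┤
│·│   │   │ │· · ·│
│ ├───┤ ╶─┘ ├───┐ │
│·│· ·│     │· ·│·│
│ ╵ ╷ │ ┌───┤ ╷ ╵ │
│· ·│·│ │· ·│·│· ·│
│ ┌─┤ └─┤ ╷ │ ├───┤
│·│·│· ·│·│·│·│· ·│
│ ╵ └─┐ ╵ │ ╵ └─╴ │
│· · ·│· ·│· · · ·│
└─────┴───┴───────┘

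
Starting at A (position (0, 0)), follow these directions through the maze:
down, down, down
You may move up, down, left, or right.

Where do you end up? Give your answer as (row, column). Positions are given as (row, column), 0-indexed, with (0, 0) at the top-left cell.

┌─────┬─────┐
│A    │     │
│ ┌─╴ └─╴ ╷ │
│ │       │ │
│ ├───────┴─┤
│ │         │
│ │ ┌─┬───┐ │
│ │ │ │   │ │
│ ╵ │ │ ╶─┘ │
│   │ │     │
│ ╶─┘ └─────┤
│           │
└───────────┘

Following directions step by step:
Start: (0, 0)
  down: (0, 0) → (1, 0)
  down: (1, 0) → (2, 0)
  down: (2, 0) → (3, 0)
Final position: (3, 0)

Path taken:

┌─────┬─────┐
│A    │     │
│ ┌─╴ └─╴ ╷ │
│↓│       │ │
│ ├───────┴─┤
│↓│         │
│ │ ┌─┬───┐ │
│B│ │ │   │ │
│ ╵ │ │ ╶─┘ │
│   │ │     │
│ ╶─┘ └─────┤
│           │
└───────────┘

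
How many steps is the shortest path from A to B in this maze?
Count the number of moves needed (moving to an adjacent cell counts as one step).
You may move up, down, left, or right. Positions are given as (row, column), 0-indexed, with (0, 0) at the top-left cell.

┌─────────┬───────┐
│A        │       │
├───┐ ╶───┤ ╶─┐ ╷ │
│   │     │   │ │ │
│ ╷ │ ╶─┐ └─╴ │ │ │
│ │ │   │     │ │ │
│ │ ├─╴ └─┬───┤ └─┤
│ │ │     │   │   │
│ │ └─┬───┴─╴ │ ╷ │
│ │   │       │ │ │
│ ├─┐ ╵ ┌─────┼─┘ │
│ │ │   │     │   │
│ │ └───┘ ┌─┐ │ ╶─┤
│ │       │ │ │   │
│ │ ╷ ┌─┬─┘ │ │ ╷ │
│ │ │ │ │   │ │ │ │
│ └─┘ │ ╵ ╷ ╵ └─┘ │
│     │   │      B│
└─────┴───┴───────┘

Using BFS to find shortest path:
Start: (0, 0), End: (8, 8)
Path found:
(0,0) → (0,1) → (0,2) → (1,2) → (1,3) → (1,4) → (2,4) → (2,5) → (2,6) → (1,6) → (1,5) → (0,5) → (0,6) → (0,7) → (1,7) → (2,7) → (3,7) → (3,8) → (4,8) → (5,8) → (5,7) → (6,7) → (6,8) → (7,8) → (8,8)
Number of steps: 24

Solution:

┌─────────┬───────┐
│A → ↓    │↱ → ↓  │
├───┐ ╶───┤ ╶─┐ ╷ │
│   │↳ → ↓│↑ ↰│↓│ │
│ ╷ │ ╶─┐ └─╴ │ │ │
│ │ │   │↳ → ↑│↓│ │
│ │ ├─╴ └─┬───┤ └─┤
│ │ │     │   │↳ ↓│
│ │ └─┬───┴─╴ │ ╷ │
│ │   │       │ │↓│
│ ├─┐ ╵ ┌─────┼─┘ │
│ │ │   │     │↓ ↲│
│ │ └───┘ ┌─┐ │ ╶─┤
│ │       │ │ │↳ ↓│
│ │ ╷ ┌─┬─┘ │ │ ╷ │
│ │ │ │ │   │ │ │↓│
│ └─┘ │ ╵ ╷ ╵ └─┘ │
│     │   │      B│
└─────┴───┴───────┘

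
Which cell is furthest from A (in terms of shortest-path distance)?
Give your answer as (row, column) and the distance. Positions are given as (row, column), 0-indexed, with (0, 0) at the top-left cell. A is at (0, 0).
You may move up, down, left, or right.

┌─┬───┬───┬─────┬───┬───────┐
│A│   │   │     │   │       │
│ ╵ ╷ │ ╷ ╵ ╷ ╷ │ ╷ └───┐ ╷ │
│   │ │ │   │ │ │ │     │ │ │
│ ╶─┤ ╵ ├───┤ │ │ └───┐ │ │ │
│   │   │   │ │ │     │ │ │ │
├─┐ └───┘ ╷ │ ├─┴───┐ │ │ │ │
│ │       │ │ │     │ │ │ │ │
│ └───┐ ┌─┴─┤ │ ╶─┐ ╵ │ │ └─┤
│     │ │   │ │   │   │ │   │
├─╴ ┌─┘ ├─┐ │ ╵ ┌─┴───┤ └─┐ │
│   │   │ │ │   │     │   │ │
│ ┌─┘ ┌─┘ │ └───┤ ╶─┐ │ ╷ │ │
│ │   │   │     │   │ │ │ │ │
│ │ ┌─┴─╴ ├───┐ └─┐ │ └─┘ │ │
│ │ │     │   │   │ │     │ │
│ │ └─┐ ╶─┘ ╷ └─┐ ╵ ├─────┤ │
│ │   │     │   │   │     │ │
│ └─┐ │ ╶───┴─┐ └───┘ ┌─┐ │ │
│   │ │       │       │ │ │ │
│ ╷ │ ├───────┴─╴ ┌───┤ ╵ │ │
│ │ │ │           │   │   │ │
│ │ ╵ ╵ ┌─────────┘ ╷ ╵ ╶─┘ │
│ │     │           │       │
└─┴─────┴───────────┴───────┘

Computing BFS distances from A to all cells:
Furthest cell: (4, 4)
Distance: 62 steps

Path from A to the furthest cell:

┌─┬───┬───┬─────┬───┬───────┐
│A│↱ ↓│↱ ↓│↱ ↓  │↱ ↓│       │
│ ╵ ╷ │ ╷ ╵ ╷ ╷ │ ╷ └───┐ ╷ │
│↳ ↑│↓│↑│↳ ↑│↓│ │↑│↳ → ↓│ │ │
│ ╶─┤ ╵ ├───┤ │ │ └───┐ │ │ │
│   │↳ ↑│   │↓│ │↑ ← ↰│↓│ │ │
├─┐ └───┘ ╷ │ ├─┴───┐ │ │ │ │
│ │       │ │↓│↱ → ↓│↑│↓│ │ │
│ └───┐ ┌─┴─┤ │ ╶─┐ ╵ │ │ └─┤
│     │ │B ↰│↓│↑  │↳ ↑│↓│   │
├─╴ ┌─┘ ├─┐ │ ╵ ┌─┴───┤ └─┐ │
│   │   │ │↑│↳ ↑│↓ ← ↰│↳ ↓│ │
│ ┌─┘ ┌─┘ │ └───┤ ╶─┐ │ ╷ │ │
│ │   │   │↑ ← ↰│↳ ↓│↑│ │↓│ │
│ │ ┌─┴─╴ ├───┐ └─┐ │ └─┘ │ │
│ │ │     │   │↑ ↰│↓│↑ ← ↲│ │
│ │ └─┐ ╶─┘ ╷ └─┐ ╵ ├─────┤ │
│ │   │     │   │↑ ↲│     │ │
│ └─┐ │ ╶───┴─┐ └───┘ ┌─┐ │ │
│   │ │       │       │ │ │ │
│ ╷ │ ├───────┴─╴ ┌───┤ ╵ │ │
│ │ │ │           │   │   │ │
│ │ ╵ ╵ ┌─────────┘ ╷ ╵ ╶─┘ │
│ │     │           │       │
└─┴─────┴───────────┴───────┘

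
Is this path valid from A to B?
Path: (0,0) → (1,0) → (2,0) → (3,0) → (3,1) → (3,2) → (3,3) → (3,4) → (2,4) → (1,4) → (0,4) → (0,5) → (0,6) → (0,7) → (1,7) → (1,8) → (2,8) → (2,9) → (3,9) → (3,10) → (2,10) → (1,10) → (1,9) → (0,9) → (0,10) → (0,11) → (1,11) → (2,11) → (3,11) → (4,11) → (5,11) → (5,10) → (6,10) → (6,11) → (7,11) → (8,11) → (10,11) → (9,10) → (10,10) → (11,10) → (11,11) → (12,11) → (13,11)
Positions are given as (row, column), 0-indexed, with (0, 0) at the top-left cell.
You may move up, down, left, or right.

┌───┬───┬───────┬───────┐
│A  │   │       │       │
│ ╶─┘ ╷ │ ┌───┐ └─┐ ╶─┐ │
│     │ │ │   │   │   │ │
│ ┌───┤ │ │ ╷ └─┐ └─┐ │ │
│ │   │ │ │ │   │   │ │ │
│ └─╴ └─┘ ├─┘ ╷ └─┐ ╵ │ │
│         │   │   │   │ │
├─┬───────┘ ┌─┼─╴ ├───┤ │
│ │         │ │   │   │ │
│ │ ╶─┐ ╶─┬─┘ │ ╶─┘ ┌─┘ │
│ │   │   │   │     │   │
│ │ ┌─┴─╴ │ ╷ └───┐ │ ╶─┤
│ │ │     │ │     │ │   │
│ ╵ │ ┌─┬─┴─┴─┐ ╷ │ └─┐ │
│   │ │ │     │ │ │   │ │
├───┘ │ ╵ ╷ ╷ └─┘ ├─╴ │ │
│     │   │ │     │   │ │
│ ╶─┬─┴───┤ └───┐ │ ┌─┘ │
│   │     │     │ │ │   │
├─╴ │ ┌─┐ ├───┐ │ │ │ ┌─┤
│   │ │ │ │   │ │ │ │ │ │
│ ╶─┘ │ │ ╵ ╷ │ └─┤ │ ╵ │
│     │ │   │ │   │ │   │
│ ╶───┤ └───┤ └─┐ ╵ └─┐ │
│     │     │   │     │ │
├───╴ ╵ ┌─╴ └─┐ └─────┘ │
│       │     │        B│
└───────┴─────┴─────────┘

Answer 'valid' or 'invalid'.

Checking path validity:
Result: Invalid move at step 36: cannot move from (8, 11) to (10, 11).

invalid

Correct solution:

┌───┬───┬───────┬───────┐
│A  │   │↱ → → ↓│  ↱ → ↓│
│ ╶─┘ ╷ │ ┌───┐ └─┐ ╶─┐ │
│↓    │ │↑│   │↳ ↓│↑ ↰│↓│
│ ┌───┤ │ │ ╷ └─┐ └─┐ │ │
│↓│   │ │↑│ │   │↳ ↓│↑│↓│
│ └─╴ └─┘ ├─┘ ╷ └─┐ ╵ │ │
│↳ → → → ↑│   │   │↳ ↑│↓│
├─┬───────┘ ┌─┼─╴ ├───┤ │
│ │         │ │   │   │↓│
│ │ ╶─┐ ╶─┬─┘ │ ╶─┘ ┌─┘ │
│ │   │   │   │     │↓ ↲│
│ │ ┌─┴─╴ │ ╷ └───┐ │ ╶─┤
│ │ │     │ │     │ │↳ ↓│
│ ╵ │ ┌─┬─┴─┴─┐ ╷ │ └─┐ │
│   │ │ │     │ │ │   │↓│
├───┘ │ ╵ ╷ ╷ └─┘ ├─╴ │ │
│     │   │ │     │   │↓│
│ ╶─┬─┴───┤ └───┐ │ ┌─┘ │
│   │     │     │ │ │↓ ↲│
├─╴ │ ┌─┐ ├───┐ │ │ │ ┌─┤
│   │ │ │ │   │ │ │ │↓│ │
│ ╶─┘ │ │ ╵ ╷ │ └─┤ │ ╵ │
│     │ │   │ │   │ │↳ ↓│
│ ╶───┤ └───┤ └─┐ ╵ └─┐ │
│     │     │   │     │↓│
├───╴ ╵ ┌─╴ └─┐ └─────┘ │
│       │     │        B│
└───────┴─────┴─────────┘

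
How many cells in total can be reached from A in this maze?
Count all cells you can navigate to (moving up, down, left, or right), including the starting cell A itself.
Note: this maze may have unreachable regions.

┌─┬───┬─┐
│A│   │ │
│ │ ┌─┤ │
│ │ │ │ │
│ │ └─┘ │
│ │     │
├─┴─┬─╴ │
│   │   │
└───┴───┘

Using BFS/flood-fill to find all reachable cells from A:
Maze size: 4 × 4 = 16 total cells
13 cell(s) are walled off and cannot be reached from A.
Reachable cells: 3

Reachable region (· marks reachable cells):

┌─┬───┬─┐
│A│   │ │
│ │ ┌─┤ │
│·│ │ │ │
│ │ └─┘ │
│·│     │
├─┴─┬─╴ │
│   │   │
└───┴───┘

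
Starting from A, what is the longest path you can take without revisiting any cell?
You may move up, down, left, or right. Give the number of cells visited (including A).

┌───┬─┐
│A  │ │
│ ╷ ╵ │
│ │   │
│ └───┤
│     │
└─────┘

Finding longest simple path using DFS:
Start: (0, 0)
Longest path visits 5 cells
Path: A → down → down → right → right

Solution:

┌───┬─┐
│A  │ │
│ ╷ ╵ │
│↓│   │
│ └───┤
│↳ → B│
└─────┘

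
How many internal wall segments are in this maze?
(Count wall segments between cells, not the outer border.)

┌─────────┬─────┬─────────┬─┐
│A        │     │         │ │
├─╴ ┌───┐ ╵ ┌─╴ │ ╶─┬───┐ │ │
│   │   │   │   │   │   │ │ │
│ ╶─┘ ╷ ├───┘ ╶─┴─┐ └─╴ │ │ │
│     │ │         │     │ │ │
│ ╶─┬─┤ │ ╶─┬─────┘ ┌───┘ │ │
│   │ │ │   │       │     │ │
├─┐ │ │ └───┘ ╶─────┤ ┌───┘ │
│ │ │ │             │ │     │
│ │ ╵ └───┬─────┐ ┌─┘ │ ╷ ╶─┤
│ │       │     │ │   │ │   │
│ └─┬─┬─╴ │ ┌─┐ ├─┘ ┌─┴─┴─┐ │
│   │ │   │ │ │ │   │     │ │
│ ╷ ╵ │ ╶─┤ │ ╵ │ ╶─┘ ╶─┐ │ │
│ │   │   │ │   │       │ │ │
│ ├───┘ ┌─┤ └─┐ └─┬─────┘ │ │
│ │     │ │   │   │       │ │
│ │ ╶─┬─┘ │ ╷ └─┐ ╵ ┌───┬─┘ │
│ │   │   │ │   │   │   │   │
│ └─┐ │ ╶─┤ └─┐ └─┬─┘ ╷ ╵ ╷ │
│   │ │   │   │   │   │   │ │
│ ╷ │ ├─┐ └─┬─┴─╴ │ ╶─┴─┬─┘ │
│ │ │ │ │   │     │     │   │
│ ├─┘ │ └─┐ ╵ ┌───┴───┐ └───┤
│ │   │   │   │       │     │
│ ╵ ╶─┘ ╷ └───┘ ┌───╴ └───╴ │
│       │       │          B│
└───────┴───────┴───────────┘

Counting internal wall segments:
Total internal walls: 169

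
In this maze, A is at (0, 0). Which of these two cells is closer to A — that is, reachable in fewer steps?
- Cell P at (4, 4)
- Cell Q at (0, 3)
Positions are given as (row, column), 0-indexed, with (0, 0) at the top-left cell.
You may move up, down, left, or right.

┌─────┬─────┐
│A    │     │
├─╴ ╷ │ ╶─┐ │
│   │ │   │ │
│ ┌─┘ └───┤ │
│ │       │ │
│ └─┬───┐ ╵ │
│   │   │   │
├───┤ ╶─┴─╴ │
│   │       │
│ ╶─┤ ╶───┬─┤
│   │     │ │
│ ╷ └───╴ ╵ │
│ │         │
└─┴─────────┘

Shortest path A → P at (4, 4): 10 steps
Shortest path A → Q at (0, 3): 13 steps

P is closer (10 steps vs 13 steps).

Path to P:

┌─────┬─────┐
│A → ↓│     │
├─╴ ╷ │ ╶─┐ │
│   │↓│   │ │
│ ┌─┘ └───┤ │
│ │  ↳ → ↓│ │
│ └─┬───┐ ╵ │
│   │   │↳ ↓│
├───┤ ╶─┴─╴ │
│   │    P ↲│
│ ╶─┤ ╶───┬─┤
│   │     │ │
│ ╷ └───╴ ╵ │
│ │         │
└─┴─────────┘

Path to Q:

┌─────┬─────┐
│A → ↓│Q ← ↰│
├─╴ ╷ │ ╶─┐ │
│   │↓│   │↑│
│ ┌─┘ └───┤ │
│ │  ↳ → ↓│↑│
│ └─┬───┐ ╵ │
│   │   │↳ ↑│
├───┤ ╶─┴─╴ │
│   │       │
│ ╶─┤ ╶───┬─┤
│   │     │ │
│ ╷ └───╴ ╵ │
│ │         │
└─┴─────────┘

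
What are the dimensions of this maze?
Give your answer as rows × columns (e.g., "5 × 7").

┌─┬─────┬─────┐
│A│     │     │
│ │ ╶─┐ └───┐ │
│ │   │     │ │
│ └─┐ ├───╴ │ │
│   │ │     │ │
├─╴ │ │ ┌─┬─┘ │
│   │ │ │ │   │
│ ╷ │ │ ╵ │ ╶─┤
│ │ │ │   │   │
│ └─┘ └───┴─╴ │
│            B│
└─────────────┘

Counting the maze dimensions:
Rows (vertical): 6
Columns (horizontal): 7
Dimensions: 6 × 7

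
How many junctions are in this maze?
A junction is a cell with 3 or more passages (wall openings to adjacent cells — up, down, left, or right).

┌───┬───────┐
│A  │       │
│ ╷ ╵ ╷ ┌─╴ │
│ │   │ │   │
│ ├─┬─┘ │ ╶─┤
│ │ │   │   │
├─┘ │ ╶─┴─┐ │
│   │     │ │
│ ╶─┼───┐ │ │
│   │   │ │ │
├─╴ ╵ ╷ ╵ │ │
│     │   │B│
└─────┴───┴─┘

Checking each cell for number of passages:

Junctions found (3+ passages):
  (0, 3): 3 passages
  (5, 1): 3 passages
Total junctions: 2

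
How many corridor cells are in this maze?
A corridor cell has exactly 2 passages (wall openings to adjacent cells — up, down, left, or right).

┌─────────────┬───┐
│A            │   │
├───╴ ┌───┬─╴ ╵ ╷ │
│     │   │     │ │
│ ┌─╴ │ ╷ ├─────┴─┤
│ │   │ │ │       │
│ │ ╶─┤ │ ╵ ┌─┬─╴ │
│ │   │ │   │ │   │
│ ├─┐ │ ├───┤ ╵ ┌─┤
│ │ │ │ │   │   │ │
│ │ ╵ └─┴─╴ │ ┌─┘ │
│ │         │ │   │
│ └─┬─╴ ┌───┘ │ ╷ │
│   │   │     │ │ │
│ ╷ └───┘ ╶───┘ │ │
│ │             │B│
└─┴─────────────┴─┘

Counting cells with exactly 2 passages:
Total corridor cells: 52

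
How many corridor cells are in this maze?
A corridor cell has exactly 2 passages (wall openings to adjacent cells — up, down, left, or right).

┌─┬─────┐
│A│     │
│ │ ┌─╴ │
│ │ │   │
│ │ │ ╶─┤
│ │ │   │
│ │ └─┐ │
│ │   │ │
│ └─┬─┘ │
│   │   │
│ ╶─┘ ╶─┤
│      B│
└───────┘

Counting cells with exactly 2 passages:
Total corridor cells: 18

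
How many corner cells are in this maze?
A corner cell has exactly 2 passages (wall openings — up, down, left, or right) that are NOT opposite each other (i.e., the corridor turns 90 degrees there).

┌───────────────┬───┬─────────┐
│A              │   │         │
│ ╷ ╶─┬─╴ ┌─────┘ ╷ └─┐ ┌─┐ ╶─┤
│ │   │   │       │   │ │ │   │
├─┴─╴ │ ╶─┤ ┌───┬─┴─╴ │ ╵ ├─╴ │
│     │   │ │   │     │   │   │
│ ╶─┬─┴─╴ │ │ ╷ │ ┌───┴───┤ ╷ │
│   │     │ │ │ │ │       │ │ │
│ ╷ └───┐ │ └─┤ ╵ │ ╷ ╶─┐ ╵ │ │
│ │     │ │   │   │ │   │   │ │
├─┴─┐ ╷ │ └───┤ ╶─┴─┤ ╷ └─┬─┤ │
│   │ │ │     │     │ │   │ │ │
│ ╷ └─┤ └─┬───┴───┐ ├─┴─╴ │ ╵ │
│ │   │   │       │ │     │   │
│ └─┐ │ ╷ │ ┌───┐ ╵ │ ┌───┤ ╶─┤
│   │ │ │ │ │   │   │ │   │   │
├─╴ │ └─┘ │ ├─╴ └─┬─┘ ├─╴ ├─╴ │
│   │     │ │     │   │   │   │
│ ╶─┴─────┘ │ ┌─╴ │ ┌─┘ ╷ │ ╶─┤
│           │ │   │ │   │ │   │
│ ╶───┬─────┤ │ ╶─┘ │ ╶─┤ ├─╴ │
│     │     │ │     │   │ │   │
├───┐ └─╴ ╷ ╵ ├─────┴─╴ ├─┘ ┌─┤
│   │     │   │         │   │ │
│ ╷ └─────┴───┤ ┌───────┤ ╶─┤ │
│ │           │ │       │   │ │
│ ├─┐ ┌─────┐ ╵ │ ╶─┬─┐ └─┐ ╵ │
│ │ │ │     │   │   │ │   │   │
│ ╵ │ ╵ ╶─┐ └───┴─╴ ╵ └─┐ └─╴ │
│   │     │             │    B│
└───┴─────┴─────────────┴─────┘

Counting corner cells (2 non-opposite passages):
Total corners: 115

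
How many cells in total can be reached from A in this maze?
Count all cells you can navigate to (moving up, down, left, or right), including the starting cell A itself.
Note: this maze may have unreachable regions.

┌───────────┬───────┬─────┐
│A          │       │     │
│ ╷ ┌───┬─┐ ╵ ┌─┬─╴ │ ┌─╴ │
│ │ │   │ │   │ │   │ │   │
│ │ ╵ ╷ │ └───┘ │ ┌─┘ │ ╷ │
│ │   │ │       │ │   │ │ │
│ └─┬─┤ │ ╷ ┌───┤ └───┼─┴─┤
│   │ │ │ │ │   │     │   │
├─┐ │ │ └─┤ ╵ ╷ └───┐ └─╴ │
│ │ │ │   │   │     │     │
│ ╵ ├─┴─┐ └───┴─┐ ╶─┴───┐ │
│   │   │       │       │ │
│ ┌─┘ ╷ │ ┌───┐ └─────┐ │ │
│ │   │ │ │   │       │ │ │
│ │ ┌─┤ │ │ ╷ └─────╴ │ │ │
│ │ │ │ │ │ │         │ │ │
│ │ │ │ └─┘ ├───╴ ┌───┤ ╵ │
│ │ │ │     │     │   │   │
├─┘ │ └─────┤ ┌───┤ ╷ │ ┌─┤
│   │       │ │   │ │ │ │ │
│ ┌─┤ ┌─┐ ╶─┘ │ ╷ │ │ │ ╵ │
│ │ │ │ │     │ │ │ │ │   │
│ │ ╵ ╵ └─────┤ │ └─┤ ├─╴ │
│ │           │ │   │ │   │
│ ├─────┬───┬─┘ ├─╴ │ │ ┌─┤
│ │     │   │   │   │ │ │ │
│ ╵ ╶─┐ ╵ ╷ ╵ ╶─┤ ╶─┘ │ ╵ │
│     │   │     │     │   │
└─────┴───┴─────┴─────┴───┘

Using BFS/flood-fill to find all reachable cells from A:
Maze size: 14 × 13 = 182 total cells
12 cell(s) are walled off and cannot be reached from A.
Reachable cells: 170

Reachable region (· marks reachable cells):

┌───────────┬───────┬─────┐
│A · · · · ·│· · · ·│     │
│ ╷ ┌───┬─┐ ╵ ┌─┬─╴ │ ┌─╴ │
│·│·│· ·│·│· ·│·│· ·│ │   │
│ │ ╵ ╷ │ └───┘ │ ┌─┘ │ ╷ │
│·│· ·│·│· · · ·│·│   │ │ │
│ └─┬─┤ │ ╷ ┌───┤ └───┼─┴─┤
│· ·│ │·│·│·│· ·│· · ·│· ·│
├─┐ │ │ └─┤ ╵ ╷ └───┐ └─╴ │
│·│·│ │· ·│· ·│· · ·│· · ·│
│ ╵ ├─┴─┐ └───┴─┐ ╶─┴───┐ │
│· ·│· ·│· · · ·│· · · ·│·│
│ ┌─┘ ╷ │ ┌───┐ └─────┐ │ │
│·│· ·│·│·│· ·│· · · ·│·│·│
│ │ ┌─┤ │ │ ╷ └─────╴ │ │ │
│·│·│·│·│·│·│· · · · ·│·│·│
│ │ │ │ └─┘ ├───╴ ┌───┤ ╵ │
│·│·│·│· · ·│· · ·│· ·│· ·│
├─┘ │ └─────┤ ┌───┤ ╷ │ ┌─┤
│· ·│· · · ·│·│· ·│·│·│·│·│
│ ┌─┤ ┌─┐ ╶─┘ │ ╷ │ │ │ ╵ │
│·│·│·│·│· · ·│·│·│·│·│· ·│
│ │ ╵ ╵ └─────┤ │ └─┤ ├─╴ │
│·│· · · · · ·│·│· ·│·│· ·│
│ ├─────┬───┬─┘ ├─╴ │ │ ┌─┤
│·│· · ·│· ·│· ·│· ·│·│·│·│
│ ╵ ╶─┐ ╵ ╷ ╵ ╶─┤ ╶─┘ │ ╵ │
│· · ·│· ·│· · ·│· · ·│· ·│
└─────┴───┴─────┴─────┴───┘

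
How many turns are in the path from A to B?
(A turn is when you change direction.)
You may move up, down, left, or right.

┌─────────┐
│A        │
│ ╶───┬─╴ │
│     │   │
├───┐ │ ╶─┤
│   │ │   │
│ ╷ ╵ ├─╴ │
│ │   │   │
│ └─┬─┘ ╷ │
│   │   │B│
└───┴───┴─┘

Directions: right, right, right, right, down, left, down, right, down, down
Number of turns: 5

Solution:

┌─────────┐
│A → → → ↓│
│ ╶───┬─╴ │
│     │↓ ↲│
├───┐ │ ╶─┤
│   │ │↳ ↓│
│ ╷ ╵ ├─╴ │
│ │   │  ↓│
│ └─┬─┘ ╷ │
│   │   │B│
└───┴───┴─┘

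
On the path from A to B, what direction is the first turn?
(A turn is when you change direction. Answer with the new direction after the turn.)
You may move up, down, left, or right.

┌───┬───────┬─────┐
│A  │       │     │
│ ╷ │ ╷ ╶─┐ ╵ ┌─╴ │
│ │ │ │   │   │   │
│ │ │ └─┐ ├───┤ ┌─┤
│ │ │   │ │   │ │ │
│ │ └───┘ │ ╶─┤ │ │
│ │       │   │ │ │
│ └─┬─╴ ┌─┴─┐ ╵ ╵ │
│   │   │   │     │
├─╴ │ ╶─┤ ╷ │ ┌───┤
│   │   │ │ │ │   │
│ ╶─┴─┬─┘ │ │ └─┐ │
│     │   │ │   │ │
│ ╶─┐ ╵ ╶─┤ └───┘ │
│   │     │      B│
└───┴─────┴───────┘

Directions: down, down, down, down, right, down, left, down, right, right, down, right, up, right, up, up, right, down, down, down, right, right, right
First turn direction: right

Solution:

┌───┬───────┬─────┐
│A  │       │     │
│ ╷ │ ╷ ╶─┐ ╵ ┌─╴ │
│↓│ │ │   │   │   │
│ │ │ └─┐ ├───┤ ┌─┤
│↓│ │   │ │   │ │ │
│ │ └───┘ │ ╶─┤ │ │
│↓│       │   │ │ │
│ └─┬─╴ ┌─┴─┐ ╵ ╵ │
│↳ ↓│   │↱ ↓│     │
├─╴ │ ╶─┤ ╷ │ ┌───┤
│↓ ↲│   │↑│↓│ │   │
│ ╶─┴─┬─┘ │ │ └─┐ │
│↳ → ↓│↱ ↑│↓│   │ │
│ ╶─┐ ╵ ╶─┤ └───┘ │
│   │↳ ↑  │↳ → → B│
└───┴─────┴───────┘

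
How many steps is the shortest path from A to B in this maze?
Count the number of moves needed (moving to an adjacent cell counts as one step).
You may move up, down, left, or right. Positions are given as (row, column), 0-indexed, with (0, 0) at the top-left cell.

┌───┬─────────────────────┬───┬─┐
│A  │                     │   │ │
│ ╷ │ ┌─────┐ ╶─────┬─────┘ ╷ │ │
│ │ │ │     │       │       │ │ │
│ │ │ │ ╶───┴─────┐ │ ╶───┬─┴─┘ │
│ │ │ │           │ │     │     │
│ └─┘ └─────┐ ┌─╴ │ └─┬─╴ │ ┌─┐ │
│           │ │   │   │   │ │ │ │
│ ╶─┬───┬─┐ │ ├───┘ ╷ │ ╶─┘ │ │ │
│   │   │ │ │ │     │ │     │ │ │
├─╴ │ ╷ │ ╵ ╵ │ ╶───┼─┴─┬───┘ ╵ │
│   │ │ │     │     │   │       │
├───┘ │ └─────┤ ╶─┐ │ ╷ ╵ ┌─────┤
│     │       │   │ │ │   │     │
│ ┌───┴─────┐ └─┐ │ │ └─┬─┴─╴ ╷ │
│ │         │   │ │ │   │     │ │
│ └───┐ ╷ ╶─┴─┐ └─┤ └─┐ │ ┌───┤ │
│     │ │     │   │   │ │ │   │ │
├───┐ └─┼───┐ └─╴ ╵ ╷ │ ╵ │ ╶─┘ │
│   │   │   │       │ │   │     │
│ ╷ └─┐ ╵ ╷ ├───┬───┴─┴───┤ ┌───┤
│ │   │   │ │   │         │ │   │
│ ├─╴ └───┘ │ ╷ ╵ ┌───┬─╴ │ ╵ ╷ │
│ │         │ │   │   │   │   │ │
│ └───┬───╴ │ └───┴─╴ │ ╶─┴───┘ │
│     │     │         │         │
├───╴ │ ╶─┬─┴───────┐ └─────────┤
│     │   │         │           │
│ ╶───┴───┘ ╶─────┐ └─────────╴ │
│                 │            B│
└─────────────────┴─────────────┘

Using BFS to find shortest path:
Start: (0, 0), End: (14, 15)
Path found:
(0,0) → (1,0) → (2,0) → (3,0) → (3,1) → (3,2) → (2,2) → (1,2) → (0,2) → (0,3) → (0,4) → (0,5) → (0,6) → (1,6) → (1,7) → (1,8) → (1,9) → (2,9) → (3,9) → (4,9) → (4,8) → (4,7) → (5,7) → (5,8) → (5,9) → (6,9) → (7,9) → (8,9) → (9,9) → (9,8) → (8,8) → (8,7) → (7,7) → (7,6) → (6,6) → (6,5) → (6,4) → (6,3) → (5,3) → (4,3) → (4,2) → (5,2) → (6,2) → (6,1) → (6,0) → (7,0) → (8,0) → (8,1) → (8,2) → (9,2) → (9,3) → (10,3) → (10,4) → (9,4) → (9,5) → (10,5) → (11,5) → (11,4) → (11,3) → (11,2) → (10,2) → (10,1) → (9,1) → (9,0) → (10,0) → (11,0) → (12,0) → (12,1) → (12,2) → (13,2) → (13,1) → (13,0) → (14,0) → (14,1) → (14,2) → (14,3) → (14,4) → (14,5) → (13,5) → (13,6) → (13,7) → (13,8) → (13,9) → (14,9) → (14,10) → (14,11) → (14,12) → (14,13) → (14,14) → (14,15)
Number of steps: 89

Solution:

┌───┬─────────────────────┬───┬─┐
│A  │↱ → → → ↓            │   │ │
│ ╷ │ ┌─────┐ ╶─────┬─────┘ ╷ │ │
│↓│ │↑│     │↳ → → ↓│       │ │ │
│ │ │ │ ╶───┴─────┐ │ ╶───┬─┴─┘ │
│↓│ │↑│           │↓│     │     │
│ └─┘ └─────┐ ┌─╴ │ └─┬─╴ │ ┌─┐ │
│↳ → ↑      │ │   │↓  │   │ │ │ │
│ ╶─┬───┬─┐ │ ├───┘ ╷ │ ╶─┘ │ │ │
│   │↓ ↰│ │ │ │↓ ← ↲│ │     │ │ │
├─╴ │ ╷ │ ╵ ╵ │ ╶───┼─┴─┬───┘ ╵ │
│   │↓│↑│     │↳ → ↓│   │       │
├───┘ │ └─────┤ ╶─┐ │ ╷ ╵ ┌─────┤
│↓ ← ↲│↑ ← ← ↰│   │↓│ │   │     │
│ ┌───┴─────┐ └─┐ │ │ └─┬─┴─╴ ╷ │
│↓│         │↑ ↰│ │↓│   │     │ │
│ └───┐ ╷ ╶─┴─┐ └─┤ └─┐ │ ┌───┤ │
│↳ → ↓│ │     │↑ ↰│↓  │ │ │   │ │
├───┐ └─┼───┐ └─╴ ╵ ╷ │ ╵ │ ╶─┘ │
│↓ ↰│↳ ↓│↱ ↓│    ↑ ↲│ │   │     │
│ ╷ └─┐ ╵ ╷ ├───┬───┴─┴───┤ ┌───┤
│↓│↑ ↰│↳ ↑│↓│   │         │ │   │
│ ├─╴ └───┘ │ ╷ ╵ ┌───┬─╴ │ ╵ ╷ │
│↓│  ↑ ← ← ↲│ │   │   │   │   │ │
│ └───┬───╴ │ └───┴─╴ │ ╶─┴───┘ │
│↳ → ↓│     │         │         │
├───╴ │ ╶─┬─┴───────┐ └─────────┤
│↓ ← ↲│   │↱ → → → ↓│           │
│ ╶───┴───┘ ╶─────┐ └─────────╴ │
│↳ → → → → ↑      │↳ → → → → → B│
└─────────────────┴─────────────┘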